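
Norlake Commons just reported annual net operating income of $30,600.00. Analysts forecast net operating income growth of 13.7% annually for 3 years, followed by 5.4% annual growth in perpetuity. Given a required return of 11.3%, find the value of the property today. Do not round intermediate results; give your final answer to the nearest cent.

$678597.98

D_1 = 34792.20000
D_2 = 39558.73140
D_3 = 44978.27760
Terminal value at year 3: TV = D_3×(1+g_2)/(r−g_2) = 47407.10459/0.059 = 803510.24733
P_0 = D_1/(1+r)^1 + D_2/(1+r)^2 + D_3/(1+r)^3 + TV/(1+r)^3
    = 31259.83827 + 31933.90487 + 32622.50659 + 582781.72791 = 678597.97764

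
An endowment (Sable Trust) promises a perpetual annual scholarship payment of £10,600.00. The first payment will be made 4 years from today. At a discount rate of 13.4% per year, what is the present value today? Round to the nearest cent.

Value at end of year 3: C / r = £10,600.00 / 0.134 = £79,104.4776
Discount to today: PV = £79,104.4776 / (1 + 0.134)^3 = £79,104.4776 / 1.458274 = £54,245.27

£54245.27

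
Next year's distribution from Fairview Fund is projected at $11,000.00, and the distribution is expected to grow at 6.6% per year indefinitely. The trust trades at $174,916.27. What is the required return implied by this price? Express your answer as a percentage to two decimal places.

P = D₁/(r − g) ⇒ r = D₁/P + g = $11,000.0000/$174,916.27 + 0.066 = 0.062887 + 0.066 = 0.128887

12.89%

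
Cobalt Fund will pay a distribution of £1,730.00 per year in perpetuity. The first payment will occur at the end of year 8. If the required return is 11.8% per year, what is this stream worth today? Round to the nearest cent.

£6715.39

Value at end of year 7: C / r = £1,730.00 / 0.118 = £14,661.0169
Discount to today: PV = £14,661.0169 / (1 + 0.118)^7 = £14,661.0169 / 2.183195 = £6,715.39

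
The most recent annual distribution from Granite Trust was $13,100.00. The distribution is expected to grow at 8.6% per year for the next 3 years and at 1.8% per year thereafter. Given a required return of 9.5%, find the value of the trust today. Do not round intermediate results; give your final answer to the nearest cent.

D_1 = 14226.60000
D_2 = 15450.08760
D_3 = 16778.79513
Terminal value at year 3: TV = D_3×(1+g_2)/(r−g_2) = 17080.81345/0.077 = 221828.74605
P_0 = D_1/(1+r)^1 + D_2/(1+r)^2 + D_3/(1+r)^3 + TV/(1+r)^3
    = 12992.32877 + 12885.54250 + 12779.63393 + 168956.71877 = 207614.22398

$207614.22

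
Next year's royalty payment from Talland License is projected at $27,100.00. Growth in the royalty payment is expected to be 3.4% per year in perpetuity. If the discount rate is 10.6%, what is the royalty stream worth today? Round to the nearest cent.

$376388.89

Growing perpetuity: P = D₁ / (r − g) = $27,100.0000 / (0.106 − 0.034) = $376,388.89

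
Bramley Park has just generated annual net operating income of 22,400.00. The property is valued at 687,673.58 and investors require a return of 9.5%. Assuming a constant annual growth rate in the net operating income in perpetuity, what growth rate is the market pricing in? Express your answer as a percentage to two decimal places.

P = D₀(1+g)/(r−g) ⇒ P(r−g) = D₀(1+g) ⇒ g(P+D₀) = P·r − D₀
g = (P·r − D₀)/(P + D₀) = (687,673.58×0.095 − 22,400.00) / (687,673.58 + 22,400.00) = 0.060457

6.05%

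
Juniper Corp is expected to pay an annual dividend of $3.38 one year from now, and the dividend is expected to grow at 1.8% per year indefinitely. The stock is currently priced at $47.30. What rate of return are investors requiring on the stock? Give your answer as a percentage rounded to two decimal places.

P = D₁/(r − g) ⇒ r = D₁/P + g = $3.3800/$47.30 + 0.018 = 0.071459 + 0.018 = 0.089459

8.95%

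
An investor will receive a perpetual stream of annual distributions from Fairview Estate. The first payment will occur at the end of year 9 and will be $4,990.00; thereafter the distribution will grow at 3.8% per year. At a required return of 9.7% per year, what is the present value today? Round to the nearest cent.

Value at end of year 8: C₁ / (r − g) = $4,990.00 / (0.097 − 0.038) = $84,576.2712
Discount to today: PV = $84,576.2712 / (1 + 0.097)^8 = $84,576.2712 / 2.097264 = $40,326.96

$40326.96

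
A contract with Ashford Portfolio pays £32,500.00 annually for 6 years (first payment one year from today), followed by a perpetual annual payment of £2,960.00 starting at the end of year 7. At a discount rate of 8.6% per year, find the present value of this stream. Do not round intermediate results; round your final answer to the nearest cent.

£168527.99

PV of 6-year annuity: £32,500.00 × [1 − (1+0.086)^−6] / 0.086 = 147547.56638
Perpetuity value at year 6: £2,960.00 / 0.086 = 34418.60465
PV of perpetuity: 34418.60465 / (1+0.086)^6 = 20980.42630
Total PV = 147547.56638 + 20980.42630 = 168527.99268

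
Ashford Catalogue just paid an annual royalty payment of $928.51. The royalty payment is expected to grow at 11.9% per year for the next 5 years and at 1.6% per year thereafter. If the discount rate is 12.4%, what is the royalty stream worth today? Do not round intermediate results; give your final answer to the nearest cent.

$13123.27

D_1 = 1039.00269
D_2 = 1162.64401
D_3 = 1300.99865
D_4 = 1455.81749
D_5 = 1629.05977
Terminal value at year 5: TV = D_5×(1+g_2)/(r−g_2) = 1655.12472/0.108 = 15325.22892
P_0 = D_1/(1+r)^1 + D_2/(1+r)^2 + D_3/(1+r)^3 + D_4/(1+r)^4 + D_5/(1+r)^5 + TV/(1+r)^5
    = 924.37962 + 920.26761 + 916.17389 + 912.09838 + 908.04101 + 8542.31170 = 13123.27221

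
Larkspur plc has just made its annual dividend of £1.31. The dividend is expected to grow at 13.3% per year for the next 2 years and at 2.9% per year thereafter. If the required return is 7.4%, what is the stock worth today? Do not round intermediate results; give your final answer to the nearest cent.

£36.18

D_1 = 1.48423
D_2 = 1.68163
Terminal value at year 2: TV = D_2×(1+g_2)/(r−g_2) = 1.73040/0.045 = 38.45333
P_0 = D_1/(1+r)^1 + D_2/(1+r)^2 + TV/(1+r)^2
    = 1.38196 + 1.45788 + 33.33692 = 36.17676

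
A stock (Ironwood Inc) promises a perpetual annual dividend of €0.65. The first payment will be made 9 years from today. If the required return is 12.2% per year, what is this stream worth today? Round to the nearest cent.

Value at end of year 8: C / r = €0.65 / 0.122 = €5.3279
Discount to today: PV = €5.3279 / (1 + 0.122)^8 = €5.3279 / 2.511556 = €2.12

€2.12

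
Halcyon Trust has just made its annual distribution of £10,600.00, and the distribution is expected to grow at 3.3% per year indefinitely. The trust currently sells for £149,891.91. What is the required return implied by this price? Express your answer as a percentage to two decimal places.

10.61%

D₁ = £10,600.00 × 1.033 = £10,949.8000
P = D₁/(r − g) ⇒ r = D₁/P + g = £10,949.8000/£149,891.91 + 0.033 = 0.073051 + 0.033 = 0.106051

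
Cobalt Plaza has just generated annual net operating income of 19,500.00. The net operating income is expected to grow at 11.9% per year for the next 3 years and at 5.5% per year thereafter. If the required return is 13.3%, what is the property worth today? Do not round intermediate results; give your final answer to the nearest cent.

311159.33

D_1 = 21820.50000
D_2 = 24417.13950
D_3 = 27322.77910
Terminal value at year 3: TV = D_3×(1+g_2)/(r−g_2) = 28825.53195/0.078 = 369558.10194
P_0 = D_1/(1+r)^1 + D_2/(1+r)^2 + D_3/(1+r)^3 + TV/(1+r)^3
    = 19259.04678 + 19021.07091 + 18786.03562 + 254093.17403 = 311159.32734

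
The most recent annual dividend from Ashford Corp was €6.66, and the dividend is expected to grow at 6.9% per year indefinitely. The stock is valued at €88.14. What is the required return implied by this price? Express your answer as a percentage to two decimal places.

D₁ = €6.66 × 1.069 = €7.1195
P = D₁/(r − g) ⇒ r = D₁/P + g = €7.1195/€88.14 + 0.069 = 0.080775 + 0.069 = 0.149775

14.98%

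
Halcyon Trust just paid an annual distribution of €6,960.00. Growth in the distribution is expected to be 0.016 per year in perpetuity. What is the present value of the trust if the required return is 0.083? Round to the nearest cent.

€105542.69

D₁ = D₀ × (1 + g) = €6,960.00 × 1.016 = €7,071.3600
Growing perpetuity: P = D₁ / (r − g) = €7,071.3600 / (0.083 − 0.016) = €105,542.69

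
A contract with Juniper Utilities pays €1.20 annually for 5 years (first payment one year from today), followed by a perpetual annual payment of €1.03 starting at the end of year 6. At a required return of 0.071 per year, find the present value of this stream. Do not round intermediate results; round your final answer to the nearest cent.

€15.20

PV of 5-year annuity: €1.20 × [1 − (1+0.071)^−5] / 0.071 = 4.90709
Perpetuity value at year 5: €1.03 / 0.071 = 14.50704
PV of perpetuity: 14.50704 / (1+0.071)^5 = 10.29512
Total PV = 4.90709 + 10.29512 = 15.20221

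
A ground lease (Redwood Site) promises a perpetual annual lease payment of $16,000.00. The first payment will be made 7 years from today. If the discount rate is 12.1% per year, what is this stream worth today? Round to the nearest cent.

$66634.78

Value at end of year 6: C / r = $16,000.00 / 0.121 = $132,231.4050
Discount to today: PV = $132,231.4050 / (1 + 0.121)^6 = $132,231.4050 / 1.984420 = $66,634.78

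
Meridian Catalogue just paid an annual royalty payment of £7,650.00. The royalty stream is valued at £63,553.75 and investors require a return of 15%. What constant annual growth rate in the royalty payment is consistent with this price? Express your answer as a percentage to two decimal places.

P = D₀(1+g)/(r−g) ⇒ P(r−g) = D₀(1+g) ⇒ g(P+D₀) = P·r − D₀
g = (P·r − D₀)/(P + D₀) = (£63,553.75×0.15 − £7,650.00) / (£63,553.75 + £7,650.00) = 0.026446

2.64%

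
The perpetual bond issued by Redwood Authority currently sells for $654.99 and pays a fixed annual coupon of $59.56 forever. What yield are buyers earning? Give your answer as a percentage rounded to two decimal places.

P = C/r ⇒ r = C/P = $59.56/$654.99 = 0.090933

9.09%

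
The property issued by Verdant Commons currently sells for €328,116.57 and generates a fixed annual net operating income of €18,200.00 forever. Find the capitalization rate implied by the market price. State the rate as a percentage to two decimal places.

P = C/r ⇒ r = C/P = €18,200.00/€328,116.57 = 0.055468

5.55%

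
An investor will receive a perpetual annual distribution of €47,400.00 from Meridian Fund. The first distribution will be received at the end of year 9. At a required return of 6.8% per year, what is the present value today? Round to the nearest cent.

€411812.39

Value at end of year 8: C / r = €47,400.00 / 0.068 = €697,058.8235
Discount to today: PV = €697,058.8235 / (1 + 0.068)^8 = €697,058.8235 / 1.692661 = €411,812.39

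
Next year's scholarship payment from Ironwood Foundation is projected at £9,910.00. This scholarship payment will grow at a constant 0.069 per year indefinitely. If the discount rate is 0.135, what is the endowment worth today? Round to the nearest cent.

£150151.52

Growing perpetuity: P = D₁ / (r − g) = £9,910.0000 / (0.135 − 0.069) = £150,151.52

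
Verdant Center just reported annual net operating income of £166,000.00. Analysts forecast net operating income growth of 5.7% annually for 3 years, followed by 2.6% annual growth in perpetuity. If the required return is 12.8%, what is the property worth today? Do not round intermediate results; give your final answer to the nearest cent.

D_1 = 175462.00000
D_2 = 185463.33400
D_3 = 196034.74404
Terminal value at year 3: TV = D_3×(1+g_2)/(r−g_2) = 201131.64738/0.102 = 1971878.89591
P_0 = D_1/(1+r)^1 + D_2/(1+r)^2 + D_3/(1+r)^3 + TV/(1+r)^3
    = 155551.41844 + 145760.50469 + 136585.86299 + 1373893.09247 = 1811790.87860

£1811790.88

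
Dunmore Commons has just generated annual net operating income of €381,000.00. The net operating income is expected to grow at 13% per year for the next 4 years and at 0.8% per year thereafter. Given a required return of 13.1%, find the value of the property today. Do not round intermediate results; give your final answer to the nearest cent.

D_1 = 430530.00000
D_2 = 486498.90000
D_3 = 549743.75700
D_4 = 621210.44541
Terminal value at year 4: TV = D_4×(1+g_2)/(r−g_2) = 626180.12897/0.123 = 5090895.35751
P_0 = D_1/(1+r)^1 + D_2/(1+r)^2 + D_3/(1+r)^3 + D_4/(1+r)^4 + TV/(1+r)^4
    = 380663.12997 + 380326.55780 + 379990.28321 + 379654.30595 + 3111313.33656 = 4631947.61350

€4631947.61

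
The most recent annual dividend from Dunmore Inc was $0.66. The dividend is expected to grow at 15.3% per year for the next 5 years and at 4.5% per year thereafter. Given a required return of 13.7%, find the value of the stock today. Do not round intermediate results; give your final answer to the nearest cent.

D_1 = 0.76098
D_2 = 0.87741
D_3 = 1.01165
D_4 = 1.16644
D_5 = 1.34490
Terminal value at year 5: TV = D_5×(1+g_2)/(r−g_2) = 1.40542/0.092 = 15.27633
P_0 = D_1/(1+r)^1 + D_2/(1+r)^2 + D_3/(1+r)^3 + D_4/(1+r)^4 + D_5/(1+r)^5 + TV/(1+r)^5
    = 0.66929 + 0.67871 + 0.68826 + 0.69794 + 0.70776 + 8.03927 = 11.48123

$11.48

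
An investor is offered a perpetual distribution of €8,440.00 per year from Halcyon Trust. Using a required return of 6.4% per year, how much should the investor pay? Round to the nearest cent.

€131875.00

Level perpetuity: PV = C / r = €8,440.00 / 0.064 = €131,875.00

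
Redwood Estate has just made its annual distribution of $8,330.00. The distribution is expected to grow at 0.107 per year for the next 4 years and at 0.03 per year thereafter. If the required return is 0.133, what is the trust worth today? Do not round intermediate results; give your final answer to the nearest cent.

D_1 = 9221.31000
D_2 = 10207.99017
D_3 = 11300.24512
D_4 = 12509.37135
Terminal value at year 4: TV = D_4×(1+g_2)/(r−g_2) = 12884.65249/0.103 = 125093.71346
P_0 = D_1/(1+r)^1 + D_2/(1+r)^2 + D_3/(1+r)^3 + D_4/(1+r)^4 + TV/(1+r)^4
    = 8138.84378 + 7952.07419 + 7769.59058 + 7591.29460 + 75912.94596 = 107364.74912

$107364.75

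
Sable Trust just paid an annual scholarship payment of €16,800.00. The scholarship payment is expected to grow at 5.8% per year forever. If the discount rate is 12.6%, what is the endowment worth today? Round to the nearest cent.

€261388.24

D₁ = D₀ × (1 + g) = €16,800.00 × 1.058 = €17,774.4000
Growing perpetuity: P = D₁ / (r − g) = €17,774.4000 / (0.126 − 0.058) = €261,388.24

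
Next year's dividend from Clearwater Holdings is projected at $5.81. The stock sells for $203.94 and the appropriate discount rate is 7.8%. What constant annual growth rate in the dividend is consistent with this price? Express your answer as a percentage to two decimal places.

4.95%

P = D₁/(r−g) ⇒ g = r − D₁/P = 0.078 − $5.81/$203.94 = 0.049511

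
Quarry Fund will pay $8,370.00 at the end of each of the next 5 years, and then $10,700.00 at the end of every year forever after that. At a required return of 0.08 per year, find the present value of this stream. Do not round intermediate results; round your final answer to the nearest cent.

PV of 5-year annuity: $8,370.00 × [1 − (1+0.08)^−5] / 0.08 = 33418.98301
Perpetuity value at year 5: $10,700.00 / 0.08 = 133750.00000
PV of perpetuity: 133750.00000 / (1+0.08)^5 = 91028.00260
Total PV = 33418.98301 + 91028.00260 = 124446.98561

$124446.99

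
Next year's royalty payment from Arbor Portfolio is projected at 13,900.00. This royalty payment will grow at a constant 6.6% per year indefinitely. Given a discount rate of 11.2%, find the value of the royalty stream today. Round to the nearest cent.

302173.91

Growing perpetuity: P = D₁ / (r − g) = 13,900.0000 / (0.112 − 0.066) = 302,173.91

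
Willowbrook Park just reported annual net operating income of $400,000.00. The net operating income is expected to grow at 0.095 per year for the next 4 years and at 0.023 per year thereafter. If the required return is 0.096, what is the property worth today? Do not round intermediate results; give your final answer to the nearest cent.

D_1 = 438000.00000
D_2 = 479610.00000
D_3 = 525172.95000
D_4 = 575064.38025
Terminal value at year 4: TV = D_4×(1+g_2)/(r−g_2) = 588290.86100/0.073 = 8058778.91775
P_0 = D_1/(1+r)^1 + D_2/(1+r)^2 + D_3/(1+r)^3 + D_4/(1+r)^4 + TV/(1+r)^4
    = 399635.03650 + 399270.40599 + 398906.10817 + 398542.14275 + 5585049.47985 = 7181403.17325

$7181403.17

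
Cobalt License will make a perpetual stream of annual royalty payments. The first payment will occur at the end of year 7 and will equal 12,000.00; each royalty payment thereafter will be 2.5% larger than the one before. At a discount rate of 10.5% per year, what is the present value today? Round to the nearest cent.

82398.17

Value at end of year 6: C₁ / (r − g) = 12,000.00 / (0.105 − 0.025) = 150,000.0000
Discount to today: PV = 150,000.0000 / (1 + 0.105)^6 = 150,000.0000 / 1.820429 = 82,398.17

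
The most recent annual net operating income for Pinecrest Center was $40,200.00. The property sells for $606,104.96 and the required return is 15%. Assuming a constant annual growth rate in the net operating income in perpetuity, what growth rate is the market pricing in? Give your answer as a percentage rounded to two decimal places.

7.85%

P = D₀(1+g)/(r−g) ⇒ P(r−g) = D₀(1+g) ⇒ g(P+D₀) = P·r − D₀
g = (P·r − D₀)/(P + D₀) = ($606,104.96×0.15 − $40,200.00) / ($606,104.96 + $40,200.00) = 0.078470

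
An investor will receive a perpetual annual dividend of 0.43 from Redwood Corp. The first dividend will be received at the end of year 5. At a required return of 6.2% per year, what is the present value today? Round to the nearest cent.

Value at end of year 4: C / r = 0.43 / 0.062 = 6.9355
Discount to today: PV = 6.9355 / (1 + 0.062)^4 = 6.9355 / 1.272032 = 5.45

5.45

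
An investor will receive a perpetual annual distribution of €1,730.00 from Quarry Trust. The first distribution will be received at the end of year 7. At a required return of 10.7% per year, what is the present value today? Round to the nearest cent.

Value at end of year 6: C / r = €1,730.00 / 0.107 = €16,168.2243
Discount to today: PV = €16,168.2243 / (1 + 0.107)^6 = €16,168.2243 / 1.840288 = €8,785.70

€8785.70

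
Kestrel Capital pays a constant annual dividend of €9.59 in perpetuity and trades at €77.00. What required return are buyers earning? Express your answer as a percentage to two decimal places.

12.45%

P = C/r ⇒ r = C/P = €9.59/€77.00 = 0.124545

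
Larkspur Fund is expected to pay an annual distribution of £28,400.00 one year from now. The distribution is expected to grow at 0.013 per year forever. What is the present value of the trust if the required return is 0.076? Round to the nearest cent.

Growing perpetuity: P = D₁ / (r − g) = £28,400.0000 / (0.076 − 0.013) = £450,793.65

£450793.65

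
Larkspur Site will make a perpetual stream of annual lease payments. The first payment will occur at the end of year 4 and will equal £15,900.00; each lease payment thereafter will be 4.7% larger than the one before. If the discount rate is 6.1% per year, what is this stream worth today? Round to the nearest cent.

Value at end of year 3: C₁ / (r − g) = £15,900.00 / (0.061 − 0.047) = £1,135,714.2857
Discount to today: PV = £1,135,714.2857 / (1 + 0.061)^3 = £1,135,714.2857 / 1.194390 = £950,873.92

£950873.92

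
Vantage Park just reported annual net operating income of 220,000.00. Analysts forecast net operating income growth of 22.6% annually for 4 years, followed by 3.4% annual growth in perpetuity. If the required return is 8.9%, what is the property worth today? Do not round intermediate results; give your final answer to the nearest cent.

7837850.65

D_1 = 269720.00000
D_2 = 330676.72000
D_3 = 405409.65872
D_4 = 497032.24159
Terminal value at year 4: TV = D_4×(1+g_2)/(r−g_2) = 513931.33780/0.055 = 9344206.14191
P_0 = D_1/(1+r)^1 + D_2/(1+r)^2 + D_3/(1+r)^3 + D_4/(1+r)^4 + TV/(1+r)^4
    = 247676.76768 + 278835.36930 + 313913.83174 + 353405.28716 + 6644019.39857 = 7837850.65445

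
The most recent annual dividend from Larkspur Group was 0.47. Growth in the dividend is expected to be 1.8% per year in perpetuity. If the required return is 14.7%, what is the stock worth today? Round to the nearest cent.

D₁ = D₀ × (1 + g) = 0.47 × 1.018 = 0.4785
Growing perpetuity: P = D₁ / (r − g) = 0.4785 / (0.147 − 0.018) = 3.71

3.71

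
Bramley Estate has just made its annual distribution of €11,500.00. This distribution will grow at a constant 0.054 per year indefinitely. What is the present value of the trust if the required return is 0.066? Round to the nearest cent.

D₁ = D₀ × (1 + g) = €11,500.00 × 1.054 = €12,121.0000
Growing perpetuity: P = D₁ / (r − g) = €12,121.0000 / (0.066 − 0.054) = €1,010,083.33

€1010083.33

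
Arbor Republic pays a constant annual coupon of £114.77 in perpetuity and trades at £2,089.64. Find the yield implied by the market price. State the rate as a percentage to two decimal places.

5.49%

P = C/r ⇒ r = C/P = £114.77/£2,089.64 = 0.054923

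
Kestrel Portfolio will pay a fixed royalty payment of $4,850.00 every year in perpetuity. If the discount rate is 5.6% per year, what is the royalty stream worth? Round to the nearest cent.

Level perpetuity: PV = C / r = $4,850.00 / 0.056 = $86,607.14

$86607.14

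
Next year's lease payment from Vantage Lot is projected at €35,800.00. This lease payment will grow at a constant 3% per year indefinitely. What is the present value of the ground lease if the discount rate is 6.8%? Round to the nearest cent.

€942105.26

Growing perpetuity: P = D₁ / (r − g) = €35,800.0000 / (0.068 − 0.03) = €942,105.26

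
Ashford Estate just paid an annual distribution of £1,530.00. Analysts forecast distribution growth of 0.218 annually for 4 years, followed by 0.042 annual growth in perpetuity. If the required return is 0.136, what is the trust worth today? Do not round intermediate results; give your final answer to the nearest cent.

£29720.41

D_1 = 1863.54000
D_2 = 2269.79172
D_3 = 2764.60631
D_4 = 3367.29049
Terminal value at year 4: TV = D_4×(1+g_2)/(r−g_2) = 3508.71669/0.094 = 37326.77332
P_0 = D_1/(1+r)^1 + D_2/(1+r)^2 + D_3/(1+r)^3 + D_4/(1+r)^4 + TV/(1+r)^4
    = 1640.44014 + 1758.85219 + 1885.81159 + 2021.93532 + 22413.36811 = 29720.40736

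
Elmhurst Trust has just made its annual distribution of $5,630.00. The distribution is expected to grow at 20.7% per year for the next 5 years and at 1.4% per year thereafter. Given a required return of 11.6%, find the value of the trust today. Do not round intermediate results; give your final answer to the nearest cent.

$118657.15

D_1 = 6795.41000
D_2 = 8202.05987
D_3 = 9899.88626
D_4 = 11949.16272
D_5 = 14422.63940
Terminal value at year 5: TV = D_5×(1+g_2)/(r−g_2) = 14624.55635/0.102 = 143378.00347
P_0 = D_1/(1+r)^1 + D_2/(1+r)^2 + D_3/(1+r)^3 + D_4/(1+r)^4 + D_5/(1+r)^5 + TV/(1+r)^5
    = 6089.07706 + 6585.58782 + 7122.58468 + 7703.36892 + 8331.51101 + 82825.02117 = 118657.15066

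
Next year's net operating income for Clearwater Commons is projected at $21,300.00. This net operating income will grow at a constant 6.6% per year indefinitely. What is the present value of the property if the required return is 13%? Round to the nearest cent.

Growing perpetuity: P = D₁ / (r − g) = $21,300.0000 / (0.13 − 0.066) = $332,812.50

$332812.50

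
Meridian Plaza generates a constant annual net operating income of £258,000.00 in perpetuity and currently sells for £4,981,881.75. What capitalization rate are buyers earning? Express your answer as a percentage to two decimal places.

5.18%

P = C/r ⇒ r = C/P = £258,000.00/£4,981,881.75 = 0.051788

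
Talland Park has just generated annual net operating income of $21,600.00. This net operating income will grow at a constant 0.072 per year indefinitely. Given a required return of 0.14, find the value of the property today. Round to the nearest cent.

D₁ = D₀ × (1 + g) = $21,600.00 × 1.072 = $23,155.2000
Growing perpetuity: P = D₁ / (r − g) = $23,155.2000 / (0.14 − 0.072) = $340,517.65

$340517.65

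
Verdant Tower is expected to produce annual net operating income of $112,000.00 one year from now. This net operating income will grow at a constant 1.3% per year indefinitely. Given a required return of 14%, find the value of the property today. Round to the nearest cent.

Growing perpetuity: P = D₁ / (r − g) = $112,000.0000 / (0.14 − 0.013) = $881,889.76

$881889.76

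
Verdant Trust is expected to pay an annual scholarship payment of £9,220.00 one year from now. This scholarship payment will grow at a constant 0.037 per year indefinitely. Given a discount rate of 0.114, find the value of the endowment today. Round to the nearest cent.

£119740.26

Growing perpetuity: P = D₁ / (r − g) = £9,220.0000 / (0.114 − 0.037) = £119,740.26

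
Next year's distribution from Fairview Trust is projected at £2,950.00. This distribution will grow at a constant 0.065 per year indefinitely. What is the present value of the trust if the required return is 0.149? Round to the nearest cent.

Growing perpetuity: P = D₁ / (r − g) = £2,950.0000 / (0.149 − 0.065) = £35,119.05

£35119.05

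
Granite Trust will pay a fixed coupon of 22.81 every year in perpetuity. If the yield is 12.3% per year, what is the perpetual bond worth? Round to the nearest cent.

185.45

Level perpetuity: PV = C / r = 22.81 / 0.123 = 185.45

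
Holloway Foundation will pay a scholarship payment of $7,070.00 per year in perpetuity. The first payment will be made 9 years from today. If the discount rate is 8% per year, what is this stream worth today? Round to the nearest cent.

Value at end of year 8: C / r = $7,070.00 / 0.08 = $88,375.0000
Discount to today: PV = $88,375.0000 / (1 + 0.08)^8 = $88,375.0000 / 1.850930 = $47,746.26

$47746.26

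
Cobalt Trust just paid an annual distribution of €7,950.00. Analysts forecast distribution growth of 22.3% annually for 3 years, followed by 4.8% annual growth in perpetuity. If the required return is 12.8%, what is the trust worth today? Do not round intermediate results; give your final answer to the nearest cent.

D_1 = 9722.85000
D_2 = 11891.04555
D_3 = 14542.74871
Terminal value at year 3: TV = D_3×(1+g_2)/(r−g_2) = 15240.80065/0.08 = 190510.00807
P_0 = D_1/(1+r)^1 + D_2/(1+r)^2 + D_3/(1+r)^3 + TV/(1+r)^3
    = 8619.54787 + 9345.48497 + 10132.56039 + 132736.54111 = 160834.13435

€160834.13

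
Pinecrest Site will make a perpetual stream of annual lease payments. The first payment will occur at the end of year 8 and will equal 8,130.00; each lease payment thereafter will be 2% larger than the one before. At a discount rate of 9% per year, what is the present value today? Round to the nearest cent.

63534.12

Value at end of year 7: C₁ / (r − g) = 8,130.00 / (0.09 − 0.02) = 116,142.8571
Discount to today: PV = 116,142.8571 / (1 + 0.09)^7 = 116,142.8571 / 1.828039 = 63,534.12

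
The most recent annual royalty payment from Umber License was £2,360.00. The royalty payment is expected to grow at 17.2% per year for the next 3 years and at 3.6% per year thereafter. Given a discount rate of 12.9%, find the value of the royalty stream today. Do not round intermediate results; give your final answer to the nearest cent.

£37042.78

D_1 = 2765.92000
D_2 = 3241.65824
D_3 = 3799.22346
Terminal value at year 3: TV = D_3×(1+g_2)/(r−g_2) = 3935.99550/0.093 = 42322.53228
P_0 = D_1/(1+r)^1 + D_2/(1+r)^2 + D_3/(1+r)^3 + TV/(1+r)^3
    = 2449.88485 + 2543.19313 + 2640.05523 + 29409.64750 = 37042.78071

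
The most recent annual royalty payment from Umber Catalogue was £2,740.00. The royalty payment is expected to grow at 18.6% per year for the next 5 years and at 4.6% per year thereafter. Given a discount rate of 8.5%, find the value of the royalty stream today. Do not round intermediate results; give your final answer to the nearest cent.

D_1 = 3249.64000
D_2 = 3854.07304
D_3 = 4570.93063
D_4 = 5421.12372
D_5 = 6429.45273
Terminal value at year 5: TV = D_5×(1+g_2)/(r−g_2) = 6725.20756/0.039 = 172441.21948
P_0 = D_1/(1+r)^1 + D_2/(1+r)^2 + D_3/(1+r)^3 + D_4/(1+r)^4 + D_5/(1+r)^5 + TV/(1+r)^5
    = 2995.05991 + 3273.86272 + 3578.61860 + 3911.74347 + 4275.87812 + 114681.24380 = 132716.40662

£132716.41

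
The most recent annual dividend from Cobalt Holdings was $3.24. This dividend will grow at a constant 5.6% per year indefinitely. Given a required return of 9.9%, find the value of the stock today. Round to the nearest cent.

$79.57

D₁ = D₀ × (1 + g) = $3.24 × 1.056 = $3.4214
Growing perpetuity: P = D₁ / (r − g) = $3.4214 / (0.099 − 0.056) = $79.57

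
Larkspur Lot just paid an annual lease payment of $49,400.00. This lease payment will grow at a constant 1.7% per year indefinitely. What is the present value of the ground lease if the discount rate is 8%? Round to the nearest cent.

$797457.14

D₁ = D₀ × (1 + g) = $49,400.00 × 1.017 = $50,239.8000
Growing perpetuity: P = D₁ / (r − g) = $50,239.8000 / (0.08 − 0.017) = $797,457.14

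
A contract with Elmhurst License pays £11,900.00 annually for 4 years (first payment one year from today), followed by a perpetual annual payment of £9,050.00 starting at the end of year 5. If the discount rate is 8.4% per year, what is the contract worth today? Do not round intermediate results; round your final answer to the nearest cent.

PV of 4-year annuity: £11,900.00 × [1 − (1+0.084)^−4] / 0.084 = 39065.91405
Perpetuity value at year 4: £9,050.00 / 0.084 = 107738.09524
PV of perpetuity: 107738.09524 / (1+0.084)^4 = 78028.30346
Total PV = 39065.91405 + 78028.30346 = 117094.21751

£117094.22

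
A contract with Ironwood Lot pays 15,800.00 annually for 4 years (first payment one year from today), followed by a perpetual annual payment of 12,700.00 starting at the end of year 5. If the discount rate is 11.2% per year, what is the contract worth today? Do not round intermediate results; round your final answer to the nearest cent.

PV of 4-year annuity: 15,800.00 × [1 − (1+0.112)^−4] / 0.112 = 48810.05515
Perpetuity value at year 4: 12,700.00 / 0.112 = 113392.85714
PV of perpetuity: 113392.85714 / (1+0.112)^4 = 74159.45838
Total PV = 48810.05515 + 74159.45838 = 122969.51353

122969.51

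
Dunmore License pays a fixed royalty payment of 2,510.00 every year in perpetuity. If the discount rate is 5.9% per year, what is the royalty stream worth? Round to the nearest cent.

42542.37

Level perpetuity: PV = C / r = 2,510.00 / 0.059 = 42,542.37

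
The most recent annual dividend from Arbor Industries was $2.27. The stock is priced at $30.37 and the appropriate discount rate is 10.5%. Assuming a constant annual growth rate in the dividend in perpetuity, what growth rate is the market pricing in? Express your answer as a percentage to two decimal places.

2.82%

P = D₀(1+g)/(r−g) ⇒ P(r−g) = D₀(1+g) ⇒ g(P+D₀) = P·r − D₀
g = (P·r − D₀)/(P + D₀) = ($30.37×0.105 − $2.27) / ($30.37 + $2.27) = 0.028151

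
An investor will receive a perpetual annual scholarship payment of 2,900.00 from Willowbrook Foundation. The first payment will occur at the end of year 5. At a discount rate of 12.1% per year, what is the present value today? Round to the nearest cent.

15177.15

Value at end of year 4: C / r = 2,900.00 / 0.121 = 23,966.9421
Discount to today: PV = 23,966.9421 / (1 + 0.121)^4 = 23,966.9421 / 1.579147 = 15,177.15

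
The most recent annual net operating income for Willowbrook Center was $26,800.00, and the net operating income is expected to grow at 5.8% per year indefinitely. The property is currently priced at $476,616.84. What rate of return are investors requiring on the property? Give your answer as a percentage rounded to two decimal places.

D₁ = $26,800.00 × 1.058 = $28,354.4000
P = D₁/(r − g) ⇒ r = D₁/P + g = $28,354.4000/$476,616.84 + 0.058 = 0.059491 + 0.058 = 0.117491

11.75%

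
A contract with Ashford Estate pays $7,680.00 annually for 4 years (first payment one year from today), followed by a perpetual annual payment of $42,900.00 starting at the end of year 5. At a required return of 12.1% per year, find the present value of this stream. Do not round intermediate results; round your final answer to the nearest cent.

$247794.92

PV of 4-year annuity: $7,680.00 × [1 − (1+0.121)^−4] / 0.121 = 23277.79893
Perpetuity value at year 4: $42,900.00 / 0.121 = 354545.45455
PV of perpetuity: 354545.45455 / (1+0.121)^4 = 224517.12457
Total PV = 23277.79893 + 224517.12457 = 247794.92350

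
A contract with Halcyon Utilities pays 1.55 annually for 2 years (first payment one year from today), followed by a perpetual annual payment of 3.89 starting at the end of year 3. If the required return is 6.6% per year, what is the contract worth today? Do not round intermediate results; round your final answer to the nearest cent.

PV of 2-year annuity: 1.55 × [1 − (1+0.066)^−2] / 0.066 = 2.81804
Perpetuity value at year 2: 3.89 / 0.066 = 58.93939
PV of perpetuity: 58.93939 / (1+0.066)^2 = 51.86702
Total PV = 2.81804 + 51.86702 = 54.68506

54.69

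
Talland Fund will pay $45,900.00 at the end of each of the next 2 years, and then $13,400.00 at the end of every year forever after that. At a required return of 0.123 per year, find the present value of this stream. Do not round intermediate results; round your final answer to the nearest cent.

PV of 2-year annuity: $45,900.00 × [1 − (1+0.123)^−2] / 0.123 = 77268.62200
Perpetuity value at year 2: $13,400.00 / 0.123 = 108943.08943
PV of perpetuity: 108943.08943 / (1+0.123)^2 = 86385.36536
Total PV = 77268.62200 + 86385.36536 = 163653.98736

$163653.99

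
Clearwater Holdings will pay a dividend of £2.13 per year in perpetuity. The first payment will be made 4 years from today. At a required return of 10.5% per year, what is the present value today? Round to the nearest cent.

Value at end of year 3: C / r = £2.13 / 0.105 = £20.2857
Discount to today: PV = £20.2857 / (1 + 0.105)^3 = £20.2857 / 1.349233 = £15.04

£15.04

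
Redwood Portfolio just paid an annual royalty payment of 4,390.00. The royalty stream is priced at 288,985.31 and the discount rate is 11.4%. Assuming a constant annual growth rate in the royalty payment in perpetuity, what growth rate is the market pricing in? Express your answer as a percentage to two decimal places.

P = D₀(1+g)/(r−g) ⇒ P(r−g) = D₀(1+g) ⇒ g(P+D₀) = P·r − D₀
g = (P·r − D₀)/(P + D₀) = (288,985.31×0.114 − 4,390.00) / (288,985.31 + 4,390.00) = 0.097330

9.73%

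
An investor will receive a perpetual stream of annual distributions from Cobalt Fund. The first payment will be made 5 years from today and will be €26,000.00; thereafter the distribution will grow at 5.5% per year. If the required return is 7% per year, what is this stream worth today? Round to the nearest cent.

€1322351.70

Value at end of year 4: C₁ / (r − g) = €26,000.00 / (0.07 − 0.055) = €1,733,333.3333
Discount to today: PV = €1,733,333.3333 / (1 + 0.07)^4 = €1,733,333.3333 / 1.310796 = €1,322,351.70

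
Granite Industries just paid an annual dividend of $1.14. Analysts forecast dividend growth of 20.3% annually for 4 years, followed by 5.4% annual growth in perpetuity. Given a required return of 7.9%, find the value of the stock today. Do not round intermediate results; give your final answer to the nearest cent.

D_1 = 1.37142
D_2 = 1.64982
D_3 = 1.98473
D_4 = 2.38763
Terminal value at year 4: TV = D_4×(1+g_2)/(r−g_2) = 2.51656/0.025 = 100.66256
P_0 = D_1/(1+r)^1 + D_2/(1+r)^2 + D_3/(1+r)^3 + D_4/(1+r)^4 + TV/(1+r)^4
    = 1.27101 + 1.41708 + 1.57993 + 1.76150 + 74.26466 = 80.29417

$80.29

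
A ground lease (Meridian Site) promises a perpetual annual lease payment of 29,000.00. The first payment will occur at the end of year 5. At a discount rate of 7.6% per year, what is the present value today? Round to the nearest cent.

Value at end of year 4: C / r = 29,000.00 / 0.076 = 381,578.9474
Discount to today: PV = 381,578.9474 / (1 + 0.076)^4 = 381,578.9474 / 1.340445 = 284,665.82

284665.82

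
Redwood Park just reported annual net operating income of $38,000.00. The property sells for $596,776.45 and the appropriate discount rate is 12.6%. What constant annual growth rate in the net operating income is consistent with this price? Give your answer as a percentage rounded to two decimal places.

5.86%

P = D₀(1+g)/(r−g) ⇒ P(r−g) = D₀(1+g) ⇒ g(P+D₀) = P·r − D₀
g = (P·r − D₀)/(P + D₀) = ($596,776.45×0.126 − $38,000.00) / ($596,776.45 + $38,000.00) = 0.058594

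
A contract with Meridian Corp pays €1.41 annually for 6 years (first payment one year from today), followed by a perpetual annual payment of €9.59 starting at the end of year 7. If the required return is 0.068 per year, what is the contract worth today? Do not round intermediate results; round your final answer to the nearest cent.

€101.80

PV of 6-year annuity: €1.41 × [1 − (1+0.068)^−6] / 0.068 = 6.76252
Perpetuity value at year 6: €9.59 / 0.068 = 141.02941
PV of perpetuity: 141.02941 / (1+0.068)^6 = 95.03469
Total PV = 6.76252 + 95.03469 = 101.79721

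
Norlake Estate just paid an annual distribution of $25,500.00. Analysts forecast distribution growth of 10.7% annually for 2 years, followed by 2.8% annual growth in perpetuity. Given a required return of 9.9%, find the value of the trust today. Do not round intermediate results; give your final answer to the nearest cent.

D_1 = 28228.50000
D_2 = 31248.94950
Terminal value at year 2: TV = D_2×(1+g_2)/(r−g_2) = 32123.92009/0.071 = 452449.57868
P_0 = D_1/(1+r)^1 + D_2/(1+r)^2 + TV/(1+r)^2
    = 25685.62329 + 25872.59780 + 374606.06398 = 426164.28507

$426164.29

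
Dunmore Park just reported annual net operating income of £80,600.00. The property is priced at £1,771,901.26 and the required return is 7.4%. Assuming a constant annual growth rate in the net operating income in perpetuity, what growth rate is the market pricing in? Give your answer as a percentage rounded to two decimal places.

2.73%

P = D₀(1+g)/(r−g) ⇒ P(r−g) = D₀(1+g) ⇒ g(P+D₀) = P·r − D₀
g = (P·r − D₀)/(P + D₀) = (£1,771,901.26×0.074 − £80,600.00) / (£1,771,901.26 + £80,600.00) = 0.027272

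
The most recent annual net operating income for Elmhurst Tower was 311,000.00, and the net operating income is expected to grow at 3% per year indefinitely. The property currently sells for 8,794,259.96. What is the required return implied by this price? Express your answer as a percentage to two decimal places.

D₁ = 311,000.00 × 1.03 = 320,330.0000
P = D₁/(r − g) ⇒ r = D₁/P + g = 320,330.0000/8,794,259.96 + 0.03 = 0.036425 + 0.03 = 0.066425

6.64%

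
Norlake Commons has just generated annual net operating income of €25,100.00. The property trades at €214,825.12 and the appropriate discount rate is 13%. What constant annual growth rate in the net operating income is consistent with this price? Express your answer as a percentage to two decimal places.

1.18%

P = D₀(1+g)/(r−g) ⇒ P(r−g) = D₀(1+g) ⇒ g(P+D₀) = P·r − D₀
g = (P·r − D₀)/(P + D₀) = (€214,825.12×0.13 − €25,100.00) / (€214,825.12 + €25,100.00) = 0.011784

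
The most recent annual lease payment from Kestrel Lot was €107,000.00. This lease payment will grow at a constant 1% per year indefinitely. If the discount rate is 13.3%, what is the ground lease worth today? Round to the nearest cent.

€878617.89

D₁ = D₀ × (1 + g) = €107,000.00 × 1.01 = €108,070.0000
Growing perpetuity: P = D₁ / (r − g) = €108,070.0000 / (0.133 − 0.01) = €878,617.89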